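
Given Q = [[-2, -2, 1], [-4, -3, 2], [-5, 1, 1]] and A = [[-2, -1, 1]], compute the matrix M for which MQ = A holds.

M = [[-1, 1, 0]]

Q is on the right of M, so right-multiply by Q⁻¹: M = AQ⁻¹.
Q has determinant 3; Q⁻¹ = [[-5/3, 1, -1/3], [-2, 1, 0], [-19/3, 4, -2/3]].
M = AQ⁻¹ = [[-2, -1, 1]] · [[-5/3, 1, -1/3], [-2, 1, 0], [-19/3, 4, -2/3]] = [[-1, 1, 0]].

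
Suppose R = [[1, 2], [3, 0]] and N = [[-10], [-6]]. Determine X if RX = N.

X = [[-2], [-4]]

Left-multiplying both sides by R⁻¹ gives X = R⁻¹N.
R has determinant -6; R⁻¹ = [[0, 1/3], [1/2, -1/6]].
X = R⁻¹N = [[0, 1/3], [1/2, -1/6]] · [[-10], [-6]] = [[-2], [-4]].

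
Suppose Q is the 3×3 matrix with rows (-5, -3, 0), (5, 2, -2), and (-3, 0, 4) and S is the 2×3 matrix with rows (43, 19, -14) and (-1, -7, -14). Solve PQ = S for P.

Q is on the right of P, so right-multiply by Q⁻¹: P = SQ⁻¹.
det Q = 2; the adjugate gives Q⁻¹ = [[4, 6, 3], [-7, -10, -5], [3, 9/2, 5/2]].
P = SQ⁻¹ = [[43, 19, -14], [-1, -7, -14]] · [[4, 6, 3], [-7, -10, -5], [3, 9/2, 5/2]] = [[-3, 5, -1], [3, 1, -3]].

P = [[-3, 5, -1], [3, 1, -3]]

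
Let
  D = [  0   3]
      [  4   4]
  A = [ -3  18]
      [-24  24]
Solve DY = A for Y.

Y = [[-5, 0], [-1, 6]]

Left-multiplying both sides by D⁻¹ gives Y = D⁻¹A.
det D = -12; the adjugate gives D⁻¹ = [[-1/3, 1/4], [1/3, 0]].
Y = D⁻¹A = [[-1/3, 1/4], [1/3, 0]] · [[-3, 18], [-24, 24]] = [[-5, 0], [-1, 6]].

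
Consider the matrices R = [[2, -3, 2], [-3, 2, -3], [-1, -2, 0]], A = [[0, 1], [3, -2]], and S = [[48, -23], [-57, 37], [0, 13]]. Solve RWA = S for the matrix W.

W = R⁻¹SA⁻¹ (apply R⁻¹ on the left and A⁻¹ on the right).
R has determinant -5; R⁻¹ = [[6/5, 4/5, -1], [-3/5, -2/5, 0], [-8/5, -7/5, 1]].
det A = -3; the adjugate gives A⁻¹ = [[2/3, 1/3], [1, 0]].
R⁻¹S = [[12, -11], [-6, -1], [3, -2]].
W = (R⁻¹S)A⁻¹ = [[-3, 4], [-5, -2], [0, 1]].

W = [[-3, 4], [-5, -2], [0, 1]]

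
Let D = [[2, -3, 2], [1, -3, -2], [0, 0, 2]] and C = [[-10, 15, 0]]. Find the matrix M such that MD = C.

M = [[-5, 0, 5]]

Right-multiplying both sides by D⁻¹ gives M = CD⁻¹.
D has determinant -6; D⁻¹ = [[1, -1, -2], [1/3, -2/3, -1], [0, 0, 1/2]].
M = CD⁻¹ = [[-10, 15, 0]] · [[1, -1, -2], [1/3, -2/3, -1], [0, 0, 1/2]] = [[-5, 0, 5]].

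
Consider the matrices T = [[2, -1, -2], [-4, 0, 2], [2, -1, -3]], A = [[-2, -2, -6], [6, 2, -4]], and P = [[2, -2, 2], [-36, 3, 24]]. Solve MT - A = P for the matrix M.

M = [[4, 2, 0], [-5, 5, 0]]

MT = P + A = [[0, -4, -4], [-30, 5, 20]].
T is on the right of M, so right-multiply by T⁻¹: M = (P + A)T⁻¹.
det T = 4; the adjugate gives T⁻¹ = [[1/2, -1/4, -1/2], [-2, -1/2, 1], [1, 0, -1]].
M = (P + A)T⁻¹ = [[4, 2, 0], [-5, 5, 0]].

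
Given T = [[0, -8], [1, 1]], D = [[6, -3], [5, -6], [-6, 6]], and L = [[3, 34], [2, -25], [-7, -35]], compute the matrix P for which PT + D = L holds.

PT = L − D = [[-3, 37], [-3, -19], [-1, -41]].
Since T sits to the right of P, P = (L − D)T⁻¹.
det T = 8, so T⁻¹ = [[1/8, 1], [-1/8, 0]].
P = (L − D)T⁻¹ = [[-5, -3], [2, -3], [5, -1]].

P = [[-5, -3], [2, -3], [5, -1]]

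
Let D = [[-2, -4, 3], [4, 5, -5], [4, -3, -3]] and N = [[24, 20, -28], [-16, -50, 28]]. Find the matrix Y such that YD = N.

D is on the right of Y, so right-multiply by D⁻¹: Y = ND⁻¹.
det D = -4; the adjugate gives D⁻¹ = [[15/2, 21/4, -5/4], [2, 3/2, -1/2], [8, 11/2, -3/2]].
Y = ND⁻¹ = [[24, 20, -28], [-16, -50, 28]] · [[15/2, 21/4, -5/4], [2, 3/2, -1/2], [8, 11/2, -3/2]] = [[-4, 2, 2], [4, -5, 3]].

Y = [[-4, 2, 2], [4, -5, 3]]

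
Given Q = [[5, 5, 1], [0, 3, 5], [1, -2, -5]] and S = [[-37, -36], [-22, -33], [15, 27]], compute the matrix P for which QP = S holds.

Q is on the left of P, so left-multiply by Q⁻¹: P = Q⁻¹S.
det Q = -3, so Q⁻¹ = [[5/3, -23/3, -22/3], [-5/3, 26/3, 25/3], [1, -5, -5]].
P = Q⁻¹S = [[5/3, -23/3, -22/3], [-5/3, 26/3, 25/3], [1, -5, -5]] · [[-37, -36], [-22, -33], [15, 27]] = [[-3, -5], [-4, -1], [-2, -6]].

P = [[-3, -5], [-4, -1], [-2, -6]]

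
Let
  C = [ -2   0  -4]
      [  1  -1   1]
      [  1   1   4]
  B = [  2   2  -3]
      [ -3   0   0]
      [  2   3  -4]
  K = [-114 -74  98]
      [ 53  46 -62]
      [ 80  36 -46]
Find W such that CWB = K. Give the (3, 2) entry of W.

-5

W = C⁻¹KB⁻¹ (apply C⁻¹ on the left and B⁻¹ on the right).
det C = 2, so C⁻¹ = [[-5/2, -2, -2], [-3/2, -2, -1], [1, 1, 1]].
B has determinant 3; B⁻¹ = [[0, -1/3, 0], [-4, -2/3, 3], [-3, -2/3, 2]].
C⁻¹K = [[19, 21, -29], [-15, -17, 23], [19, 8, -10]].
W = (C⁻¹K)B⁻¹ = [[3, -1, 5], [-1, 1, -5], [-2, -5, 4]].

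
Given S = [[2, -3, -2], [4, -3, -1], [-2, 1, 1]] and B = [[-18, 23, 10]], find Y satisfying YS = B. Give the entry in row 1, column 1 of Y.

Right-multiplying both sides by S⁻¹ gives Y = BS⁻¹.
det S = 6, so S⁻¹ = [[-1/3, 1/6, -1/2], [-1/3, -1/3, -1], [-1/3, 2/3, 1]].
Y = BS⁻¹ = [[-18, 23, 10]] · [[-1/3, 1/6, -1/2], [-1/3, -1/3, -1], [-1/3, 2/3, 1]] = [[-5, -4, -4]].

-5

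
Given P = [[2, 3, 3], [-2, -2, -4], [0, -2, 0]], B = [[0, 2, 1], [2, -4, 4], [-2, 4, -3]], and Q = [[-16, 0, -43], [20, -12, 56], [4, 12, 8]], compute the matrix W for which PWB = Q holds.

W = [[4, 0, -2], [-5, 4, 5], [-3, -5, -2]]

W = P⁻¹QB⁻¹ (apply P⁻¹ on the left and B⁻¹ on the right).
P has determinant -4; P⁻¹ = [[2, 3/2, 3/2], [0, 0, -1/2], [-1, -1, -1/2]].
B has determinant -4; B⁻¹ = [[1, -5/2, -3], [1/2, -1/2, -1/2], [0, 1, 1]].
P⁻¹Q = [[4, 0, 10], [-2, -6, -4], [-6, 6, -17]].
W = (P⁻¹Q)B⁻¹ = [[4, 0, -2], [-5, 4, 5], [-3, -5, -2]].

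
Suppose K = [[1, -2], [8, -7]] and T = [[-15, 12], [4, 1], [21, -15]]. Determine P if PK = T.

P = [[1, -2], [-4, 1], [-3, 3]]

Since K sits to the right of P, P = TK⁻¹.
det K = 9, so K⁻¹ = [[-7/9, 2/9], [-8/9, 1/9]].
P = TK⁻¹ = [[-15, 12], [4, 1], [21, -15]] · [[-7/9, 2/9], [-8/9, 1/9]] = [[1, -2], [-4, 1], [-3, 3]].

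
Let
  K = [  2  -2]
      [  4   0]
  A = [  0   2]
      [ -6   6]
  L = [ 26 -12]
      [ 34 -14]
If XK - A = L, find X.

XK = L + A = [[26, -10], [28, -8]].
K is on the right of X, so right-multiply by K⁻¹: X = (L + A)K⁻¹.
det K = 8; the adjugate gives K⁻¹ = [[0, 1/4], [-1/2, 1/4]].
X = (L + A)K⁻¹ = [[5, 4], [4, 5]].

X = [[5, 4], [4, 5]]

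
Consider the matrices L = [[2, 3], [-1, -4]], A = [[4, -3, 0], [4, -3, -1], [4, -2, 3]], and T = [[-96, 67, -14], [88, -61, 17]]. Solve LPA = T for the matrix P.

P = L⁻¹TA⁻¹ (apply L⁻¹ on the left and A⁻¹ on the right).
det L = -5, so L⁻¹ = [[4/5, 3/5], [-1/5, -2/5]].
A has determinant 4; A⁻¹ = [[-11/4, 9/4, 3/4], [-4, 3, 1], [1, -1, 0]].
L⁻¹T = [[-24, 17, -1], [-16, 11, -4]].
P = (L⁻¹T)A⁻¹ = [[-3, -2, -1], [-4, 1, -1]].

P = [[-3, -2, -1], [-4, 1, -1]]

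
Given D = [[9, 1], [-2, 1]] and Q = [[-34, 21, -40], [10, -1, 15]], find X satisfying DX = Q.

X = [[-4, 2, -5], [2, 3, 5]]

D is on the left of X, so left-multiply by D⁻¹: X = D⁻¹Q.
det D = 11; the adjugate gives D⁻¹ = [[1/11, -1/11], [2/11, 9/11]].
X = D⁻¹Q = [[1/11, -1/11], [2/11, 9/11]] · [[-34, 21, -40], [10, -1, 15]] = [[-4, 2, -5], [2, 3, 5]].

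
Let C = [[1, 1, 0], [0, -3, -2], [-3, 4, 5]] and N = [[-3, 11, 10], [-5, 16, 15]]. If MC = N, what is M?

Since C sits to the right of M, M = NC⁻¹.
det C = -1; the adjugate gives C⁻¹ = [[7, 5, 2], [-6, -5, -2], [9, 7, 3]].
M = NC⁻¹ = [[-3, 11, 10], [-5, 16, 15]] · [[7, 5, 2], [-6, -5, -2], [9, 7, 3]] = [[3, 0, 2], [4, 0, 3]].

M = [[3, 0, 2], [4, 0, 3]]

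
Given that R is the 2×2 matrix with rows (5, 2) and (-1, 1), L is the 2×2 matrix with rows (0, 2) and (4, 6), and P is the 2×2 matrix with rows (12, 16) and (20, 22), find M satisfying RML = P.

M = [[1, -1], [-3, 4]]

M = R⁻¹PL⁻¹ (apply R⁻¹ on the left and L⁻¹ on the right).
det R = 7, so R⁻¹ = [[1/7, -2/7], [1/7, 5/7]].
L has determinant -8; L⁻¹ = [[-3/4, 1/4], [1/2, 0]].
R⁻¹P = [[-4, -4], [16, 18]].
M = (R⁻¹P)L⁻¹ = [[1, -1], [-3, 4]].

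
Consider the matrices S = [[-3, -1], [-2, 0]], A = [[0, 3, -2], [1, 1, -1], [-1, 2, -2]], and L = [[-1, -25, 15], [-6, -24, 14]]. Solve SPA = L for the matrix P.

P = S⁻¹LA⁻¹ (apply S⁻¹ on the left and A⁻¹ on the right).
det S = -2, so S⁻¹ = [[0, -1/2], [-1, 3/2]].
det A = 3; the adjugate gives A⁻¹ = [[0, 2/3, -1/3], [1, -2/3, -2/3], [1, -1, -1]].
S⁻¹L = [[3, 12, -7], [-8, -11, 6]].
P = (S⁻¹L)A⁻¹ = [[5, 1, -2], [-5, -4, 4]].

P = [[5, 1, -2], [-5, -4, 4]]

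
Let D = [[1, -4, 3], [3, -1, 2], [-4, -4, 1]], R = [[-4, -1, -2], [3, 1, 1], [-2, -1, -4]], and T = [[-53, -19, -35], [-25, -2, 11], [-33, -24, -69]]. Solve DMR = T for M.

Left-multiply by D⁻¹ and right-multiply by R⁻¹: M = D⁻¹TR⁻¹.
D has determinant 3; D⁻¹ = [[7/3, -8/3, -5/3], [-11/3, 13/3, 7/3], [-16/3, 20/3, 11/3]].
R has determinant 4; R⁻¹ = [[-3/4, -1/2, 1/4], [5/2, 3, -1/2], [-1/4, -1/2, -1/4]].
D⁻¹T = [[-2, 1, 4], [9, 5, 15], [-5, 0, 7]].
M = (D⁻¹T)R⁻¹ = [[3, 2, -2], [2, 3, -4], [2, -1, -3]].

M = [[3, 2, -2], [2, 3, -4], [2, -1, -3]]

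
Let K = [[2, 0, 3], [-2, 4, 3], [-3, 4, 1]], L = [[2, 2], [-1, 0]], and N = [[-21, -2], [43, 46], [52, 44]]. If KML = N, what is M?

M = [[-5, 5], [1, 1], [3, 3]]

Isolating M: multiply by K⁻¹ from the left and L⁻¹ from the right, so M = K⁻¹NL⁻¹.
det K = -4, so K⁻¹ = [[2, -3, 3], [7/4, -11/4, 3], [-1, 2, -2]].
det L = 2, so L⁻¹ = [[0, -1], [1/2, 1]].
K⁻¹N = [[-15, -10], [1, 2], [3, 6]].
M = (K⁻¹N)L⁻¹ = [[-5, 5], [1, 1], [3, 3]].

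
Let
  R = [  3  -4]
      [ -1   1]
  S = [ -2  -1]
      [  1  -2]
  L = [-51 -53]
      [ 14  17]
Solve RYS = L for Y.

Y = [[5, 5], [-4, 1]]

Left-multiply by R⁻¹ and right-multiply by S⁻¹: Y = R⁻¹LS⁻¹.
R has determinant -1; R⁻¹ = [[-1, -4], [-1, -3]].
S has determinant 5; S⁻¹ = [[-2/5, 1/5], [-1/5, -2/5]].
R⁻¹L = [[-5, -15], [9, 2]].
Y = (R⁻¹L)S⁻¹ = [[5, 5], [-4, 1]].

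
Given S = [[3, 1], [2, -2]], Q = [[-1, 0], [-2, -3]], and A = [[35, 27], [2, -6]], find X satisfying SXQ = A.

X = [[-5, -2], [-2, -3]]

Isolating X: multiply by S⁻¹ from the left and Q⁻¹ from the right, so X = S⁻¹AQ⁻¹.
det S = -8, so S⁻¹ = [[1/4, 1/8], [1/4, -3/8]].
Q has determinant 3; Q⁻¹ = [[-1, 0], [2/3, -1/3]].
S⁻¹A = [[9, 6], [8, 9]].
X = (S⁻¹A)Q⁻¹ = [[-5, -2], [-2, -3]].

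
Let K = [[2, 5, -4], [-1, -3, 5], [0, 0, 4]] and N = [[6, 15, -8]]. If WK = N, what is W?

W = [[3, 0, 1]]

Right-multiplying both sides by K⁻¹ gives W = NK⁻¹.
det K = -4, so K⁻¹ = [[3, 5, -13/4], [-1, -2, 3/2], [0, 0, 1/4]].
W = NK⁻¹ = [[6, 15, -8]] · [[3, 5, -13/4], [-1, -2, 3/2], [0, 0, 1/4]] = [[3, 0, 1]].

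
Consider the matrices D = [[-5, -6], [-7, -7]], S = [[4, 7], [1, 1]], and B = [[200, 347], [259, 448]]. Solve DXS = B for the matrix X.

Left-multiply by D⁻¹ and right-multiply by S⁻¹: X = D⁻¹BS⁻¹.
det D = -7; the adjugate gives D⁻¹ = [[1, -6/7], [-1, 5/7]].
S has determinant -3; S⁻¹ = [[-1/3, 7/3], [1/3, -4/3]].
D⁻¹B = [[-22, -37], [-15, -27]].
X = (D⁻¹B)S⁻¹ = [[-5, -2], [-4, 1]].

X = [[-5, -2], [-4, 1]]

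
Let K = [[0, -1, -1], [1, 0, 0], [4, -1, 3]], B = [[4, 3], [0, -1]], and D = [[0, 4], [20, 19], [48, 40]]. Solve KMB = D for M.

M = [[5, -4], [2, 0], [-2, 4]]

Isolating M: multiply by K⁻¹ from the left and B⁻¹ from the right, so M = K⁻¹DB⁻¹.
det K = 4; the adjugate gives K⁻¹ = [[0, 1, 0], [-3/4, 1, -1/4], [-1/4, -1, 1/4]].
B has determinant -4; B⁻¹ = [[1/4, 3/4], [0, -1]].
K⁻¹D = [[20, 19], [8, 6], [-8, -10]].
M = (K⁻¹D)B⁻¹ = [[5, -4], [2, 0], [-2, 4]].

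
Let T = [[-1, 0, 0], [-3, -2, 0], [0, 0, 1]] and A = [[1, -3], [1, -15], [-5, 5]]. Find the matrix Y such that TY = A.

Since T multiplies Y on the left, Y = T⁻¹A.
det T = 2, so T⁻¹ = [[-1, 0, 0], [3/2, -1/2, 0], [0, 0, 1]].
Y = T⁻¹A = [[-1, 0, 0], [3/2, -1/2, 0], [0, 0, 1]] · [[1, -3], [1, -15], [-5, 5]] = [[-1, 3], [1, 3], [-5, 5]].

Y = [[-1, 3], [1, 3], [-5, 5]]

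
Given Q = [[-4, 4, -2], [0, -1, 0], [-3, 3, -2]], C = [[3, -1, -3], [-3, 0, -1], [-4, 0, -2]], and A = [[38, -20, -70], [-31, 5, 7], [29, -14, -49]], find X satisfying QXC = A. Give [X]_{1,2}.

-3

X = Q⁻¹AC⁻¹ (apply Q⁻¹ on the left and C⁻¹ on the right).
Q has determinant -2; Q⁻¹ = [[-1, -1, 1], [0, -1, 0], [3/2, 0, -2]].
det C = 2, so C⁻¹ = [[0, -1, 1/2], [-1, -9, 6], [0, 2, -3/2]].
Q⁻¹A = [[22, 1, 14], [31, -5, -7], [-1, -2, -7]].
X = (Q⁻¹A)C⁻¹ = [[-1, -3, -4], [5, 0, -4], [2, 5, -2]].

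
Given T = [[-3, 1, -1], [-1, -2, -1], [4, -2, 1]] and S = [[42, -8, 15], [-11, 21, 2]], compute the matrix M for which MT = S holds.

Since T sits to the right of M, M = ST⁻¹.
det T = -1, so T⁻¹ = [[4, -1, 3], [3, -1, 2], [-10, 2, -7]].
M = ST⁻¹ = [[42, -8, 15], [-11, 21, 2]] · [[4, -1, 3], [3, -1, 2], [-10, 2, -7]] = [[-6, -4, 5], [-1, -6, -5]].

M = [[-6, -4, 5], [-1, -6, -5]]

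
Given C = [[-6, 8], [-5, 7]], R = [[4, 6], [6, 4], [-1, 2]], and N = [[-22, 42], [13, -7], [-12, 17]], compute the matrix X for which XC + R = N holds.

X = [[1, 4], [3, -5], [1, 1]]

XC = N − R = [[-26, 36], [7, -11], [-11, 15]].
Right-multiplying both sides by C⁻¹ gives X = (N − R)C⁻¹.
det C = -2; the adjugate gives C⁻¹ = [[-7/2, 4], [-5/2, 3]].
X = (N − R)C⁻¹ = [[1, 4], [3, -5], [1, 1]].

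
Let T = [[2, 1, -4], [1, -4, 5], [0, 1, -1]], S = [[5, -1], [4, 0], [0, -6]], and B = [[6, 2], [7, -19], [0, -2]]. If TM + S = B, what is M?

M = [[2, -2], [1, 3], [1, -1]]

TM = B − S = [[1, 3], [3, -19], [0, 4]].
T is on the left of M, so left-multiply by T⁻¹: M = T⁻¹(B − S).
det T = -5; the adjugate gives T⁻¹ = [[1/5, 3/5, 11/5], [-1/5, 2/5, 14/5], [-1/5, 2/5, 9/5]].
M = T⁻¹(B − S) = [[2, -2], [1, 3], [1, -1]].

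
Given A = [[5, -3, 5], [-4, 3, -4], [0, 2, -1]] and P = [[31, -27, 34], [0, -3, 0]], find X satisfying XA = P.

X = [[3, -4, -3], [-4, -5, 0]]

A is on the right of X, so right-multiply by A⁻¹: X = PA⁻¹.
A has determinant -3; A⁻¹ = [[-5/3, -7/3, 1], [4/3, 5/3, 0], [8/3, 10/3, -1]].
X = PA⁻¹ = [[31, -27, 34], [0, -3, 0]] · [[-5/3, -7/3, 1], [4/3, 5/3, 0], [8/3, 10/3, -1]] = [[3, -4, -3], [-4, -5, 0]].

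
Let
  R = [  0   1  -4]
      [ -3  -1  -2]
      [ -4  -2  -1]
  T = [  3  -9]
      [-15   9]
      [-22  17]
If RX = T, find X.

Left-multiplying both sides by R⁻¹ gives X = R⁻¹T.
det R = -3; the adjugate gives R⁻¹ = [[1, -3, 2], [-5/3, 16/3, -4], [-2/3, 4/3, -1]].
X = R⁻¹T = [[1, -3, 2], [-5/3, 16/3, -4], [-2/3, 4/3, -1]] · [[3, -9], [-15, 9], [-22, 17]] = [[4, -2], [3, -5], [0, 1]].

X = [[4, -2], [3, -5], [0, 1]]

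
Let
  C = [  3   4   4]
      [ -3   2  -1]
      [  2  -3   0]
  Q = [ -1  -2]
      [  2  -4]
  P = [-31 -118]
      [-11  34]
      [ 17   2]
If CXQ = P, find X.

Isolating X: multiply by C⁻¹ from the left and Q⁻¹ from the right, so X = C⁻¹PQ⁻¹.
C has determinant 3; C⁻¹ = [[-1, -4, -4], [-2/3, -8/3, -3], [5/3, 17/3, 6]].
det Q = 8; the adjugate gives Q⁻¹ = [[-1/2, 1/4], [-1/4, -1/8]].
C⁻¹P = [[7, -26], [-1, -18], [-12, 8]].
X = (C⁻¹P)Q⁻¹ = [[3, 5], [5, 2], [4, -4]].

X = [[3, 5], [5, 2], [4, -4]]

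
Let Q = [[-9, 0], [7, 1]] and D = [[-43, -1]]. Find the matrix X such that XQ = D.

Since Q sits to the right of X, X = DQ⁻¹.
Q has determinant -9; Q⁻¹ = [[-1/9, 0], [7/9, 1]].
X = DQ⁻¹ = [[-43, -1]] · [[-1/9, 0], [7/9, 1]] = [[4, -1]].

X = [[4, -1]]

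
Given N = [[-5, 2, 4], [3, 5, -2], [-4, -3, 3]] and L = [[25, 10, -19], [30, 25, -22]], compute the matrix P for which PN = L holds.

P = [[-2, 1, -3], [-1, 3, -4]]

Since N sits to the right of P, P = LN⁻¹.
det N = -3; the adjugate gives N⁻¹ = [[-3, 6, 8], [1/3, -1/3, -2/3], [-11/3, 23/3, 31/3]].
P = LN⁻¹ = [[25, 10, -19], [30, 25, -22]] · [[-3, 6, 8], [1/3, -1/3, -2/3], [-11/3, 23/3, 31/3]] = [[-2, 1, -3], [-1, 3, -4]].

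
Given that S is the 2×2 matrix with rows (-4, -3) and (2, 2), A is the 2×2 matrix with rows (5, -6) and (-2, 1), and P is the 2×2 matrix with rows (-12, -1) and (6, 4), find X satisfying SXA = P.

Left-multiply by S⁻¹ and right-multiply by A⁻¹: X = S⁻¹PA⁻¹.
det S = -2; the adjugate gives S⁻¹ = [[-1, -3/2], [1, 2]].
A has determinant -7; A⁻¹ = [[-1/7, -6/7], [-2/7, -5/7]].
S⁻¹P = [[3, -5], [0, 7]].
X = (S⁻¹P)A⁻¹ = [[1, 1], [-2, -5]].

X = [[1, 1], [-2, -5]]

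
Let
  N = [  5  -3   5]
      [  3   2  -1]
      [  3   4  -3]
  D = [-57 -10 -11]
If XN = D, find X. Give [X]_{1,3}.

-5

Since N sits to the right of X, X = DN⁻¹.
det N = 2; the adjugate gives N⁻¹ = [[-1, 11/2, -7/2], [3, -15, 10], [3, -29/2, 19/2]].
X = DN⁻¹ = [[-57, -10, -11]] · [[-1, 11/2, -7/2], [3, -15, 10], [3, -29/2, 19/2]] = [[-6, -4, -5]].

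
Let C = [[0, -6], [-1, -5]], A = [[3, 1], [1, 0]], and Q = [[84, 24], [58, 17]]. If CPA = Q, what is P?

P = [[3, 3], [-4, -2]]

Isolating P: multiply by C⁻¹ from the left and A⁻¹ from the right, so P = C⁻¹QA⁻¹.
det C = -6, so C⁻¹ = [[5/6, -1], [-1/6, 0]].
det A = -1, so A⁻¹ = [[0, 1], [1, -3]].
C⁻¹Q = [[12, 3], [-14, -4]].
P = (C⁻¹Q)A⁻¹ = [[3, 3], [-4, -2]].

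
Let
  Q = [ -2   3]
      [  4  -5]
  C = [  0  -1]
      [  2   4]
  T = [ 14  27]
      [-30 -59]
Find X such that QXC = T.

Isolating X: multiply by Q⁻¹ from the left and C⁻¹ from the right, so X = Q⁻¹TC⁻¹.
Q has determinant -2; Q⁻¹ = [[5/2, 3/2], [2, 1]].
det C = 2, so C⁻¹ = [[2, 1/2], [-1, 0]].
Q⁻¹T = [[-10, -21], [-2, -5]].
X = (Q⁻¹T)C⁻¹ = [[1, -5], [1, -1]].

X = [[1, -5], [1, -1]]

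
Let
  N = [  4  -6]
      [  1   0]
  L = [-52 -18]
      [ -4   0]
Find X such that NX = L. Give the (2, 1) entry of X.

Left-multiplying both sides by N⁻¹ gives X = N⁻¹L.
det N = 6; the adjugate gives N⁻¹ = [[0, 1], [-1/6, 2/3]].
X = N⁻¹L = [[0, 1], [-1/6, 2/3]] · [[-52, -18], [-4, 0]] = [[-4, 0], [6, 3]].

6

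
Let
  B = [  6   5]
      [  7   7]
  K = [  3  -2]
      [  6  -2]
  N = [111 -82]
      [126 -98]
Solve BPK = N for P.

Left-multiply by B⁻¹ and right-multiply by K⁻¹: P = B⁻¹NK⁻¹.
det B = 7, so B⁻¹ = [[1, -5/7], [-1, 6/7]].
det K = 6, so K⁻¹ = [[-1/3, 1/3], [-1, 1/2]].
B⁻¹N = [[21, -12], [-3, -2]].
P = (B⁻¹N)K⁻¹ = [[5, 1], [3, -2]].

P = [[5, 1], [3, -2]]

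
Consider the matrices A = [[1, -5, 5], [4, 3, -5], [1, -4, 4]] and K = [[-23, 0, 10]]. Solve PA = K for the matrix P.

P = [[-3, -5, 0]]

Right-multiplying both sides by A⁻¹ gives P = KA⁻¹.
det A = 2, so A⁻¹ = [[-4, 0, 5], [-21/2, -1/2, 25/2], [-19/2, -1/2, 23/2]].
P = KA⁻¹ = [[-23, 0, 10]] · [[-4, 0, 5], [-21/2, -1/2, 25/2], [-19/2, -1/2, 23/2]] = [[-3, -5, 0]].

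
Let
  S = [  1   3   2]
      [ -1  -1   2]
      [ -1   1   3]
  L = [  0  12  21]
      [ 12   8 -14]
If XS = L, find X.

X = [[5, 4, 1], [4, -2, -6]]

Right-multiplying both sides by S⁻¹ gives X = LS⁻¹.
det S = -6; the adjugate gives S⁻¹ = [[5/6, 7/6, -4/3], [-1/6, -5/6, 2/3], [1/3, 2/3, -1/3]].
X = LS⁻¹ = [[0, 12, 21], [12, 8, -14]] · [[5/6, 7/6, -4/3], [-1/6, -5/6, 2/3], [1/3, 2/3, -1/3]] = [[5, 4, 1], [4, -2, -6]].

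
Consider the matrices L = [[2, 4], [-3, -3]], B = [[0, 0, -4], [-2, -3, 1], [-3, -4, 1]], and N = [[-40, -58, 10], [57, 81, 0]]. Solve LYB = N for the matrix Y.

Y = [[3, 3, 4], [-1, 2, -1]]

Isolating Y: multiply by L⁻¹ from the left and B⁻¹ from the right, so Y = L⁻¹NB⁻¹.
L has determinant 6; L⁻¹ = [[-1/2, -2/3], [1/2, 1/3]].
det B = 4, so B⁻¹ = [[1/4, 4, -3], [-1/4, -3, 2], [-1/4, 0, 0]].
L⁻¹N = [[-18, -25, -5], [-1, -2, 5]].
Y = (L⁻¹N)B⁻¹ = [[3, 3, 4], [-1, 2, -1]].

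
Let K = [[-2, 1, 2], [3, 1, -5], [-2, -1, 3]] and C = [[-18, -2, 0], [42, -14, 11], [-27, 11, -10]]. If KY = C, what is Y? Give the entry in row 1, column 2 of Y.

-1

Since K multiplies Y on the left, Y = K⁻¹C.
det K = 3, so K⁻¹ = [[-2/3, -5/3, -7/3], [1/3, -2/3, -4/3], [-1/3, -4/3, -5/3]].
Y = K⁻¹C = [[-2/3, -5/3, -7/3], [1/3, -2/3, -4/3], [-1/3, -4/3, -5/3]] · [[-18, -2, 0], [42, -14, 11], [-27, 11, -10]] = [[5, -1, 5], [2, -6, 6], [-5, 1, 2]].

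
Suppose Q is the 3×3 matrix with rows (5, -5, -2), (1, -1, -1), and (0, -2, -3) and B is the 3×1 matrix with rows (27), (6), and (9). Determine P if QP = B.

P = [[2], [-3], [-1]]

Since Q multiplies P on the left, P = Q⁻¹B.
Q has determinant -6; Q⁻¹ = [[-1/6, 11/6, -1/2], [-1/2, 5/2, -1/2], [1/3, -5/3, 0]].
P = Q⁻¹B = [[-1/6, 11/6, -1/2], [-1/2, 5/2, -1/2], [1/3, -5/3, 0]] · [[27], [6], [9]] = [[2], [-3], [-1]].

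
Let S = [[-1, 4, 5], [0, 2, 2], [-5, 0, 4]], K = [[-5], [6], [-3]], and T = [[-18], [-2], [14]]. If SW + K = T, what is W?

SW = T − K = [[-13], [-8], [17]].
Left-multiplying both sides by S⁻¹ gives W = S⁻¹(T − K).
det S = 2, so S⁻¹ = [[4, -8, -1], [-5, 21/2, 1], [5, -10, -1]].
W = S⁻¹(T − K) = [[-5], [-2], [-2]].

W = [[-5], [-2], [-2]]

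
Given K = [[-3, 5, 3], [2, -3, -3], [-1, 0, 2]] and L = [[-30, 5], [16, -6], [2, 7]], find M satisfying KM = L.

M = [[2, -3], [-6, -2], [2, 2]]

Since K multiplies M on the left, M = K⁻¹L.
K has determinant 4; K⁻¹ = [[-3/2, -5/2, -3/2], [-1/4, -3/4, -3/4], [-3/4, -5/4, -1/4]].
M = K⁻¹L = [[-3/2, -5/2, -3/2], [-1/4, -3/4, -3/4], [-3/4, -5/4, -1/4]] · [[-30, 5], [16, -6], [2, 7]] = [[2, -3], [-6, -2], [2, 2]].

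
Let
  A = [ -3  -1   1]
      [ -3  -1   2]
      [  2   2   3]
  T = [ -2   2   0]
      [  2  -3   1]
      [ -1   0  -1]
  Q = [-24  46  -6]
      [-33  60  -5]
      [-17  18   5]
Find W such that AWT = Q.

W = [[1, 4, 1], [-1, 0, 2], [4, -2, -3]]

Left-multiply by A⁻¹ and right-multiply by T⁻¹: W = A⁻¹QT⁻¹.
A has determinant 4; A⁻¹ = [[-7/4, 5/4, -1/4], [13/4, -11/4, 3/4], [-1, 1, 0]].
det T = -4; the adjugate gives T⁻¹ = [[-3/4, -1/2, -1/2], [-1/4, -1/2, -1/2], [3/4, 1/2, -1/2]].
A⁻¹Q = [[5, -10, 3], [0, -2, -2], [-9, 14, 1]].
W = (A⁻¹Q)T⁻¹ = [[1, 4, 1], [-1, 0, 2], [4, -2, -3]].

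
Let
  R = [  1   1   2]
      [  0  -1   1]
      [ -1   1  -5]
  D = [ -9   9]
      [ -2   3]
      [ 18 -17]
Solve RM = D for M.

Left-multiplying both sides by R⁻¹ gives M = R⁻¹D.
R has determinant 1; R⁻¹ = [[4, 7, 3], [-1, -3, -1], [-1, -2, -1]].
M = R⁻¹D = [[4, 7, 3], [-1, -3, -1], [-1, -2, -1]] · [[-9, 9], [-2, 3], [18, -17]] = [[4, 6], [-3, -1], [-5, 2]].

M = [[4, 6], [-3, -1], [-5, 2]]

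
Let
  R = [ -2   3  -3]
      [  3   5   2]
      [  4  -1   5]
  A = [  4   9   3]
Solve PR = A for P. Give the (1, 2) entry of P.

Right-multiplying both sides by R⁻¹ gives P = AR⁻¹.
det R = -6, so R⁻¹ = [[-9/2, 2, -7/2], [7/6, -1/3, 5/6], [23/6, -5/3, 19/6]].
P = AR⁻¹ = [[4, 9, 3]] · [[-9/2, 2, -7/2], [7/6, -1/3, 5/6], [23/6, -5/3, 19/6]] = [[4, 0, 3]].

0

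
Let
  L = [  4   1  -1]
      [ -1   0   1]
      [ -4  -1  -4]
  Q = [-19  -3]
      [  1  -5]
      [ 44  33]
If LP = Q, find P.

P = [[-6, -1], [0, -5], [-5, -6]]

L is on the left of P, so left-multiply by L⁻¹: P = L⁻¹Q.
det L = -5; the adjugate gives L⁻¹ = [[-1/5, -1, -1/5], [8/5, 4, 3/5], [-1/5, 0, -1/5]].
P = L⁻¹Q = [[-1/5, -1, -1/5], [8/5, 4, 3/5], [-1/5, 0, -1/5]] · [[-19, -3], [1, -5], [44, 33]] = [[-6, -1], [0, -5], [-5, -6]].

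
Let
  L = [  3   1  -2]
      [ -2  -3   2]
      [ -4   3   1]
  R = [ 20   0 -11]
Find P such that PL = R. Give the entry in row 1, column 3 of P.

-1

Since L sits to the right of P, P = RL⁻¹.
det L = 3, so L⁻¹ = [[-3, -7/3, -4/3], [-2, -5/3, -2/3], [-6, -13/3, -7/3]].
P = RL⁻¹ = [[20, 0, -11]] · [[-3, -7/3, -4/3], [-2, -5/3, -2/3], [-6, -13/3, -7/3]] = [[6, 1, -1]].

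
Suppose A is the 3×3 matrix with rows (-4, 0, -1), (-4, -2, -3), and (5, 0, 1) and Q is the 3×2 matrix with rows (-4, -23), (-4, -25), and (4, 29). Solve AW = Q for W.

W = [[0, 6], [-4, 2], [4, -1]]

A is on the left of W, so left-multiply by A⁻¹: W = A⁻¹Q.
A has determinant -2; A⁻¹ = [[1, 0, 1], [11/2, -1/2, 4], [-5, 0, -4]].
W = A⁻¹Q = [[1, 0, 1], [11/2, -1/2, 4], [-5, 0, -4]] · [[-4, -23], [-4, -25], [4, 29]] = [[0, 6], [-4, 2], [4, -1]].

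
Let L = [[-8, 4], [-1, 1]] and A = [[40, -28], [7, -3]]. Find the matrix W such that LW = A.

Left-multiplying both sides by L⁻¹ gives W = L⁻¹A.
det L = -4; the adjugate gives L⁻¹ = [[-1/4, 1], [-1/4, 2]].
W = L⁻¹A = [[-1/4, 1], [-1/4, 2]] · [[40, -28], [7, -3]] = [[-3, 4], [4, 1]].

W = [[-3, 4], [4, 1]]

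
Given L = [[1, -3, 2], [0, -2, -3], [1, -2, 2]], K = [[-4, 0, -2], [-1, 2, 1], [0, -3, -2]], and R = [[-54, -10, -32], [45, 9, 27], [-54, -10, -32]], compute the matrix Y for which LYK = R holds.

Isolating Y: multiply by L⁻¹ from the left and K⁻¹ from the right, so Y = L⁻¹RK⁻¹.
det L = 3, so L⁻¹ = [[-10/3, 2/3, 13/3], [-1, 0, 1], [2/3, -1/3, -2/3]].
det K = -2, so K⁻¹ = [[1/2, -3, -2], [1, -4, -3], [-3/2, 6, 4]].
L⁻¹R = [[-24, -4, -14], [0, 0, 0], [-15, -3, -9]].
Y = (L⁻¹R)K⁻¹ = [[5, 4, 4], [0, 0, 0], [3, 3, 3]].

Y = [[5, 4, 4], [0, 0, 0], [3, 3, 3]]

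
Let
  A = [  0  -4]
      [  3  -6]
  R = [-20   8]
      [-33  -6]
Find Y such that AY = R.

Y = [[-1, -6], [5, -2]]

Left-multiplying both sides by A⁻¹ gives Y = A⁻¹R.
A has determinant 12; A⁻¹ = [[-1/2, 1/3], [-1/4, 0]].
Y = A⁻¹R = [[-1/2, 1/3], [-1/4, 0]] · [[-20, 8], [-33, -6]] = [[-1, -6], [5, -2]].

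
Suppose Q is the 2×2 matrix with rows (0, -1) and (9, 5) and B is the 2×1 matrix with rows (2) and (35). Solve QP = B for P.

P = [[5], [-2]]

Left-multiplying both sides by Q⁻¹ gives P = Q⁻¹B.
det Q = 9, so Q⁻¹ = [[5/9, 1/9], [-1, 0]].
P = Q⁻¹B = [[5/9, 1/9], [-1, 0]] · [[2], [35]] = [[5], [-2]].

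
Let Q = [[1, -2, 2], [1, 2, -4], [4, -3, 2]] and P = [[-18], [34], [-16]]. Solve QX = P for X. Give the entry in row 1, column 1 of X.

2

Left-multiplying both sides by Q⁻¹ gives X = Q⁻¹P.
det Q = 6, so Q⁻¹ = [[-4/3, -1/3, 2/3], [-3, -1, 1], [-11/6, -5/6, 2/3]].
X = Q⁻¹P = [[-4/3, -1/3, 2/3], [-3, -1, 1], [-11/6, -5/6, 2/3]] · [[-18], [34], [-16]] = [[2], [4], [-6]].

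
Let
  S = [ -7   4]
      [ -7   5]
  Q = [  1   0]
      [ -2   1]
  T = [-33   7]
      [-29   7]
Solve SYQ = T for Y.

Isolating Y: multiply by S⁻¹ from the left and Q⁻¹ from the right, so Y = S⁻¹TQ⁻¹.
det S = -7; the adjugate gives S⁻¹ = [[-5/7, 4/7], [-1, 1]].
det Q = 1; the adjugate gives Q⁻¹ = [[1, 0], [2, 1]].
S⁻¹T = [[7, -1], [4, 0]].
Y = (S⁻¹T)Q⁻¹ = [[5, -1], [4, 0]].

Y = [[5, -1], [4, 0]]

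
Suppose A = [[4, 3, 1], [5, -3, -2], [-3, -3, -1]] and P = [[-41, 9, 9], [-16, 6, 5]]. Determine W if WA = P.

W = [[-2, -6, 1], [2, -3, 3]]

A is on the right of W, so right-multiply by A⁻¹: W = PA⁻¹.
det A = -3; the adjugate gives A⁻¹ = [[1, 0, 1], [-11/3, 1/3, -13/3], [8, -1, 9]].
W = PA⁻¹ = [[-41, 9, 9], [-16, 6, 5]] · [[1, 0, 1], [-11/3, 1/3, -13/3], [8, -1, 9]] = [[-2, -6, 1], [2, -3, 3]].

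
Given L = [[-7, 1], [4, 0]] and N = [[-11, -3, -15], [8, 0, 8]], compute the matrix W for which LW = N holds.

W = [[2, 0, 2], [3, -3, -1]]

L is on the left of W, so left-multiply by L⁻¹: W = L⁻¹N.
det L = -4; the adjugate gives L⁻¹ = [[0, 1/4], [1, 7/4]].
W = L⁻¹N = [[0, 1/4], [1, 7/4]] · [[-11, -3, -15], [8, 0, 8]] = [[2, 0, 2], [3, -3, -1]].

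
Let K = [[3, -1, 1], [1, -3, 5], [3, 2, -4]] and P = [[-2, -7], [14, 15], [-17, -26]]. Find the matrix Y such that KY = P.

Left-multiplying both sides by K⁻¹ gives Y = K⁻¹P.
K has determinant -2; K⁻¹ = [[-1, 1, 1], [-19/2, 15/2, 7], [-11/2, 9/2, 4]].
Y = K⁻¹P = [[-1, 1, 1], [-19/2, 15/2, 7], [-11/2, 9/2, 4]] · [[-2, -7], [14, 15], [-17, -26]] = [[-1, -4], [5, -3], [6, 2]].

Y = [[-1, -4], [5, -3], [6, 2]]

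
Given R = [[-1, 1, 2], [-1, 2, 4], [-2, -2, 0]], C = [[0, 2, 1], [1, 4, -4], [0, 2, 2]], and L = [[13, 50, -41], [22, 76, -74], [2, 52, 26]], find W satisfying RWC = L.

W = [[0, -4, -4], [-5, 3, -2], [-4, 3, 5]]

Isolating W: multiply by R⁻¹ from the left and C⁻¹ from the right, so W = R⁻¹LC⁻¹.
det R = -4; the adjugate gives R⁻¹ = [[-2, 1, 0], [2, -1, -1/2], [-3/2, 1, 1/4]].
det C = -2, so C⁻¹ = [[-8, 1, 6], [1, 0, -1/2], [-1, 0, 1]].
R⁻¹L = [[-4, -24, 8], [3, -2, -21], [3, 14, -6]].
W = (R⁻¹L)C⁻¹ = [[0, -4, -4], [-5, 3, -2], [-4, 3, 5]].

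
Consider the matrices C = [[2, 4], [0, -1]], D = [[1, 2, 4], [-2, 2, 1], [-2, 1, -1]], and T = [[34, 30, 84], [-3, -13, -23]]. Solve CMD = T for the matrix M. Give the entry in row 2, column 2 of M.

2

M = C⁻¹TD⁻¹ (apply C⁻¹ on the left and D⁻¹ on the right).
C has determinant -2; C⁻¹ = [[1/2, 2], [0, -1]].
det D = -3; the adjugate gives D⁻¹ = [[1, -2, 2], [4/3, -7/3, 3], [-2/3, 5/3, -2]].
C⁻¹T = [[11, -11, -4], [3, 13, 23]].
M = (C⁻¹T)D⁻¹ = [[-1, -3, -3], [5, 2, -1]].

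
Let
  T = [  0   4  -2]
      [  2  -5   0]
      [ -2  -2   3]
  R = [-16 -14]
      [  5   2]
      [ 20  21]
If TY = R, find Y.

Y = [[0, -4], [-1, -2], [6, 3]]

Since T multiplies Y on the left, Y = T⁻¹R.
det T = 4, so T⁻¹ = [[-15/4, -2, -5/2], [-3/2, -1, -1], [-7/2, -2, -2]].
Y = T⁻¹R = [[-15/4, -2, -5/2], [-3/2, -1, -1], [-7/2, -2, -2]] · [[-16, -14], [5, 2], [20, 21]] = [[0, -4], [-1, -2], [6, 3]].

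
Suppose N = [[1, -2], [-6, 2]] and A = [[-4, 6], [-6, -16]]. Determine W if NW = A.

N is on the left of W, so left-multiply by N⁻¹: W = N⁻¹A.
det N = -10; the adjugate gives N⁻¹ = [[-1/5, -1/5], [-3/5, -1/10]].
W = N⁻¹A = [[-1/5, -1/5], [-3/5, -1/10]] · [[-4, 6], [-6, -16]] = [[2, 2], [3, -2]].

W = [[2, 2], [3, -2]]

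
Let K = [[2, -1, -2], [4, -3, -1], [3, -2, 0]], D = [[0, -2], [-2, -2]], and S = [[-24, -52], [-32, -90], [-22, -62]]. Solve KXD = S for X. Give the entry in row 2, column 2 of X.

Isolating X: multiply by K⁻¹ from the left and D⁻¹ from the right, so X = K⁻¹SD⁻¹.
K has determinant -3; K⁻¹ = [[2/3, -4/3, 5/3], [1, -2, 2], [-1/3, -1/3, 2/3]].
D has determinant -4; D⁻¹ = [[1/2, -1/2], [-1/2, 0]].
K⁻¹S = [[-10, -18], [-4, 4], [4, 6]].
X = (K⁻¹S)D⁻¹ = [[4, 5], [-4, 2], [-1, -2]].

2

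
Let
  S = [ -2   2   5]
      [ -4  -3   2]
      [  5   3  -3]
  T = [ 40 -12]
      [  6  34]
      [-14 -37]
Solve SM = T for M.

Since S multiplies M on the left, M = S⁻¹T.
S has determinant 5; S⁻¹ = [[3/5, 21/5, 19/5], [-2/5, -19/5, -16/5], [3/5, 16/5, 14/5]].
M = S⁻¹T = [[3/5, 21/5, 19/5], [-2/5, -19/5, -16/5], [3/5, 16/5, 14/5]] · [[40, -12], [6, 34], [-14, -37]] = [[-4, -5], [6, -6], [4, -2]].

M = [[-4, -5], [6, -6], [4, -2]]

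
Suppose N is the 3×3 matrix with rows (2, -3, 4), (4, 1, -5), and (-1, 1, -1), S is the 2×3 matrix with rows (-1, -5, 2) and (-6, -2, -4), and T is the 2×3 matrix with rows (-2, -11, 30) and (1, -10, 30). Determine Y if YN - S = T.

YN = T + S = [[-3, -16, 32], [-5, -12, 26]].
Since N sits to the right of Y, Y = (T + S)N⁻¹.
det N = 1, so N⁻¹ = [[4, 1, 11], [9, 2, 26], [5, 1, 14]].
Y = (T + S)N⁻¹ = [[4, -3, -1], [2, -3, -3]].

Y = [[4, -3, -1], [2, -3, -3]]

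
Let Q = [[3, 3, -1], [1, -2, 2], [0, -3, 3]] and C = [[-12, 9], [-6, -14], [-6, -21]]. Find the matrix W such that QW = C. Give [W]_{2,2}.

1

Left-multiplying both sides by Q⁻¹ gives W = Q⁻¹C.
Q has determinant -6; Q⁻¹ = [[0, 1, -2/3], [1/2, -3/2, 7/6], [1/2, -3/2, 3/2]].
W = Q⁻¹C = [[0, 1, -2/3], [1/2, -3/2, 7/6], [1/2, -3/2, 3/2]] · [[-12, 9], [-6, -14], [-6, -21]] = [[-2, 0], [-4, 1], [-6, -6]].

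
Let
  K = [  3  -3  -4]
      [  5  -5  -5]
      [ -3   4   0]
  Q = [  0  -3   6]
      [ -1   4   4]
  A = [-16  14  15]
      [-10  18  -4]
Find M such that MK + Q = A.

M = [[4, -5, 1], [2, 0, 5]]

MK = A − Q = [[-16, 17, 9], [-9, 14, -8]].
K is on the right of M, so right-multiply by K⁻¹: M = (A − Q)K⁻¹.
det K = -5, so K⁻¹ = [[-4, 16/5, 1], [-3, 12/5, 1], [-1, 3/5, 0]].
M = (A − Q)K⁻¹ = [[4, -5, 1], [2, 0, 5]].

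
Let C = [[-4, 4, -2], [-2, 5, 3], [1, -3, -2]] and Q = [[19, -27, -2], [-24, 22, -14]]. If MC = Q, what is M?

Right-multiplying both sides by C⁻¹ gives M = QC⁻¹.
det C = -2; the adjugate gives C⁻¹ = [[1/2, -7, -11], [1/2, -5, -8], [-1/2, 4, 6]].
M = QC⁻¹ = [[19, -27, -2], [-24, 22, -14]] · [[1/2, -7, -11], [1/2, -5, -8], [-1/2, 4, 6]] = [[-3, -6, -5], [6, 2, 4]].

M = [[-3, -6, -5], [6, 2, 4]]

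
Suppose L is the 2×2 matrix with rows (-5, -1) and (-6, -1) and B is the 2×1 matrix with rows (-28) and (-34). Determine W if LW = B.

Left-multiplying both sides by L⁻¹ gives W = L⁻¹B.
det L = -1; the adjugate gives L⁻¹ = [[1, -1], [-6, 5]].
W = L⁻¹B = [[1, -1], [-6, 5]] · [[-28], [-34]] = [[6], [-2]].

W = [[6], [-2]]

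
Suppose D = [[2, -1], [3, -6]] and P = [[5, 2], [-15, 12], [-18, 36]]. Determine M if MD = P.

Right-multiplying both sides by D⁻¹ gives M = PD⁻¹.
det D = -9; the adjugate gives D⁻¹ = [[2/3, -1/9], [1/3, -2/9]].
M = PD⁻¹ = [[5, 2], [-15, 12], [-18, 36]] · [[2/3, -1/9], [1/3, -2/9]] = [[4, -1], [-6, -1], [0, -6]].

M = [[4, -1], [-6, -1], [0, -6]]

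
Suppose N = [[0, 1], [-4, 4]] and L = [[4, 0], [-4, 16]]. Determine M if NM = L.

N is on the left of M, so left-multiply by N⁻¹: M = N⁻¹L.
N has determinant 4; N⁻¹ = [[1, -1/4], [1, 0]].
M = N⁻¹L = [[1, -1/4], [1, 0]] · [[4, 0], [-4, 16]] = [[5, -4], [4, 0]].

M = [[5, -4], [4, 0]]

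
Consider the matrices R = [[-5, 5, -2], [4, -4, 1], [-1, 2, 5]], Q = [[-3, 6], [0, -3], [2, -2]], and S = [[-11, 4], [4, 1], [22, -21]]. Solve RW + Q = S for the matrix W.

W = [[0, 5], [0, 3], [4, -4]]

RW = S − Q = [[-8, -2], [4, 4], [20, -19]].
Left-multiplying both sides by R⁻¹ gives W = R⁻¹(S − Q).
R has determinant -3; R⁻¹ = [[22/3, 29/3, 1], [7, 9, 1], [-4/3, -5/3, 0]].
W = R⁻¹(S − Q) = [[0, 5], [0, 3], [4, -4]].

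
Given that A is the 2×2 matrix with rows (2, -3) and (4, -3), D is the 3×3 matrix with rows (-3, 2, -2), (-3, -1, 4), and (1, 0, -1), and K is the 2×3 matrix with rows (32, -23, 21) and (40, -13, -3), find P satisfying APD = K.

P = [[1, -3, -2], [4, -3, -5]]

P = A⁻¹KD⁻¹ (apply A⁻¹ on the left and D⁻¹ on the right).
A has determinant 6; A⁻¹ = [[-1/2, 1/2], [-2/3, 1/3]].
det D = -3, so D⁻¹ = [[-1/3, -2/3, -2], [-1/3, -5/3, -6], [-1/3, -2/3, -3]].
A⁻¹K = [[4, 5, -12], [-8, 11, -15]].
P = (A⁻¹K)D⁻¹ = [[1, -3, -2], [4, -3, -5]].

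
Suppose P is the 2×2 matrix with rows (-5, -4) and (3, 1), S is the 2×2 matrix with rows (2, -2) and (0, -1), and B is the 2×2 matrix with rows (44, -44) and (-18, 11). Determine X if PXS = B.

X = [[-2, 4], [-3, -5]]

X = P⁻¹BS⁻¹ (apply P⁻¹ on the left and S⁻¹ on the right).
det P = 7, so P⁻¹ = [[1/7, 4/7], [-3/7, -5/7]].
det S = -2, so S⁻¹ = [[1/2, -1], [0, -1]].
P⁻¹B = [[-4, 0], [-6, 11]].
X = (P⁻¹B)S⁻¹ = [[-2, 4], [-3, -5]].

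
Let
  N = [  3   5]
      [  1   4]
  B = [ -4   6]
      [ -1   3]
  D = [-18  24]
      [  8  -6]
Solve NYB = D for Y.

Y = [[5, -4], [-2, 2]]

Isolating Y: multiply by N⁻¹ from the left and B⁻¹ from the right, so Y = N⁻¹DB⁻¹.
det N = 7, so N⁻¹ = [[4/7, -5/7], [-1/7, 3/7]].
B has determinant -6; B⁻¹ = [[-1/2, 1], [-1/6, 2/3]].
N⁻¹D = [[-16, 18], [6, -6]].
Y = (N⁻¹D)B⁻¹ = [[5, -4], [-2, 2]].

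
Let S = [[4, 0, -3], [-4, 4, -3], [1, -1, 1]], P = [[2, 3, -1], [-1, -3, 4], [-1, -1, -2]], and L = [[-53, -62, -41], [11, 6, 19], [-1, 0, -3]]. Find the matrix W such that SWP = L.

W = [[-1, 1, 5], [5, 5, 5], [5, 3, 0]]

W = S⁻¹LP⁻¹ (apply S⁻¹ on the left and P⁻¹ on the right).
det S = 4, so S⁻¹ = [[1/4, 3/4, 3], [1/4, 7/4, 6], [0, 1, 4]].
P has determinant 4; P⁻¹ = [[5/2, 7/4, 9/4], [-3/2, -5/4, -7/4], [-1/2, -1/4, -3/4]].
S⁻¹L = [[-8, -11, -5], [0, -5, 5], [7, 6, 7]].
W = (S⁻¹L)P⁻¹ = [[-1, 1, 5], [5, 5, 5], [5, 3, 0]].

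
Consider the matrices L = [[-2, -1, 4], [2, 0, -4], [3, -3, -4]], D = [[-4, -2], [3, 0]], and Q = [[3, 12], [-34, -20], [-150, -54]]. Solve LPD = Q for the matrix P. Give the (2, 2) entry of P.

5

Left-multiply by L⁻¹ and right-multiply by D⁻¹: P = L⁻¹QD⁻¹.
L has determinant 4; L⁻¹ = [[-3, -4, 1], [-1, -1, 0], [-3/2, -9/4, 1/2]].
D has determinant 6; D⁻¹ = [[0, 1/3], [-1/2, -2/3]].
L⁻¹Q = [[-23, -10], [31, 8], [-3, 0]].
P = (L⁻¹Q)D⁻¹ = [[5, -1], [-4, 5], [0, -1]].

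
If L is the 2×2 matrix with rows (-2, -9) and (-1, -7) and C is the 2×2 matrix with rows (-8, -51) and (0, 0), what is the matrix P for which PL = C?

Right-multiplying both sides by L⁻¹ gives P = CL⁻¹.
det L = 5, so L⁻¹ = [[-7/5, 9/5], [1/5, -2/5]].
P = CL⁻¹ = [[-8, -51], [0, 0]] · [[-7/5, 9/5], [1/5, -2/5]] = [[1, 6], [0, 0]].

P = [[1, 6], [0, 0]]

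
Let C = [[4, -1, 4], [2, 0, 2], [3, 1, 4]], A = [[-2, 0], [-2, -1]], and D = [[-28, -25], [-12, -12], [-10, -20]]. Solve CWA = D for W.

W = [[2, 3], [-1, -1], [-5, 3]]

W = C⁻¹DA⁻¹ (apply C⁻¹ on the left and A⁻¹ on the right).
det C = 2, so C⁻¹ = [[-1, 4, -1], [-1, 2, 0], [1, -7/2, 1]].
A has determinant 2; A⁻¹ = [[-1/2, 0], [1, -1]].
C⁻¹D = [[-10, -3], [4, 1], [4, -3]].
W = (C⁻¹D)A⁻¹ = [[2, 3], [-1, -1], [-5, 3]].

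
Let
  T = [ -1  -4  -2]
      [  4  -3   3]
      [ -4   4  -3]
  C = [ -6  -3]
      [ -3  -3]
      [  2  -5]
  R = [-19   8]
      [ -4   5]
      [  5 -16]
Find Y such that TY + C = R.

TY = R − C = [[-13, 11], [-1, 8], [3, -11]].
Since T multiplies Y on the left, Y = T⁻¹(R − C).
det T = -5; the adjugate gives T⁻¹ = [[3/5, 4, 18/5], [0, 1, 1], [-4/5, -4, -19/5]].
Y = T⁻¹(R − C) = [[-1, -1], [2, -3], [3, 1]].

Y = [[-1, -1], [2, -3], [3, 1]]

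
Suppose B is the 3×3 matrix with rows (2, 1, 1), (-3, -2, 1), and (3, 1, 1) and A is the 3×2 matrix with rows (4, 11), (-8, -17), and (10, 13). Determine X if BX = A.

B is on the left of X, so left-multiply by B⁻¹: X = B⁻¹A.
det B = 3; the adjugate gives B⁻¹ = [[-1, 0, 1], [2, -1/3, -5/3], [1, 1/3, -1/3]].
X = B⁻¹A = [[-1, 0, 1], [2, -1/3, -5/3], [1, 1/3, -1/3]] · [[4, 11], [-8, -17], [10, 13]] = [[6, 2], [-6, 6], [-2, 1]].

X = [[6, 2], [-6, 6], [-2, 1]]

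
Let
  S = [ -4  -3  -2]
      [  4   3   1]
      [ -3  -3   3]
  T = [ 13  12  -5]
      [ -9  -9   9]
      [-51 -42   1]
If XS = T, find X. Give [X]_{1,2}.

Right-multiplying both sides by S⁻¹ gives X = TS⁻¹.
S has determinant 3; S⁻¹ = [[4, 5, 1], [-5, -6, -4/3], [-1, -1, 0]].
X = TS⁻¹ = [[13, 12, -5], [-9, -9, 9], [-51, -42, 1]] · [[4, 5, 1], [-5, -6, -4/3], [-1, -1, 0]] = [[-3, -2, -3], [0, 0, 3], [5, -4, 5]].

-2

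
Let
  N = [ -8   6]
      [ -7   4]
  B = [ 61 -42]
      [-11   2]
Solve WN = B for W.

W = [[-5, -3], [-3, 5]]

N is on the right of W, so right-multiply by N⁻¹: W = BN⁻¹.
det N = 10, so N⁻¹ = [[2/5, -3/5], [7/10, -4/5]].
W = BN⁻¹ = [[61, -42], [-11, 2]] · [[2/5, -3/5], [7/10, -4/5]] = [[-5, -3], [-3, 5]].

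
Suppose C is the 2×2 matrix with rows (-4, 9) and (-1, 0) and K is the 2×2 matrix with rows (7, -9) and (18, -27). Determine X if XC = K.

C is on the right of X, so right-multiply by C⁻¹: X = KC⁻¹.
C has determinant 9; C⁻¹ = [[0, -1], [1/9, -4/9]].
X = KC⁻¹ = [[7, -9], [18, -27]] · [[0, -1], [1/9, -4/9]] = [[-1, -3], [-3, -6]].

X = [[-1, -3], [-3, -6]]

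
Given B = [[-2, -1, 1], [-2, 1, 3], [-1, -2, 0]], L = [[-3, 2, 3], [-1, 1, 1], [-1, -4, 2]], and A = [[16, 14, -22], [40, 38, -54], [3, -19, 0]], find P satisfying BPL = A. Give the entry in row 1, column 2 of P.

Isolating P: multiply by B⁻¹ from the left and L⁻¹ from the right, so P = B⁻¹AL⁻¹.
det B = -4; the adjugate gives B⁻¹ = [[-3/2, 1/2, 1], [3/4, -1/4, -1], [-5/4, 3/4, 1]].
det L = -1; the adjugate gives L⁻¹ = [[-6, 16, 1], [-1, 3, 0], [-5, 14, 1]].
B⁻¹A = [[-1, -21, 6], [-1, 20, -3], [13, -8, -13]].
P = (B⁻¹A)L⁻¹ = [[-3, 5, 5], [1, 2, -4], [-5, 2, 0]].

5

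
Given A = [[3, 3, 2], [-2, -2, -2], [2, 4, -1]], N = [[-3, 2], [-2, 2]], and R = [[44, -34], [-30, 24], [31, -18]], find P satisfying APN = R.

P = [[-2, -3], [-2, 2], [1, -2]]

P = A⁻¹RN⁻¹ (apply A⁻¹ on the left and N⁻¹ on the right).
det A = 4, so A⁻¹ = [[5/2, 11/4, -1/2], [-3/2, -7/4, 1/2], [-1, -3/2, 0]].
det N = -2; the adjugate gives N⁻¹ = [[-1, 1], [-1, 3/2]].
A⁻¹R = [[12, -10], [2, 0], [1, -2]].
P = (A⁻¹R)N⁻¹ = [[-2, -3], [-2, 2], [1, -2]].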